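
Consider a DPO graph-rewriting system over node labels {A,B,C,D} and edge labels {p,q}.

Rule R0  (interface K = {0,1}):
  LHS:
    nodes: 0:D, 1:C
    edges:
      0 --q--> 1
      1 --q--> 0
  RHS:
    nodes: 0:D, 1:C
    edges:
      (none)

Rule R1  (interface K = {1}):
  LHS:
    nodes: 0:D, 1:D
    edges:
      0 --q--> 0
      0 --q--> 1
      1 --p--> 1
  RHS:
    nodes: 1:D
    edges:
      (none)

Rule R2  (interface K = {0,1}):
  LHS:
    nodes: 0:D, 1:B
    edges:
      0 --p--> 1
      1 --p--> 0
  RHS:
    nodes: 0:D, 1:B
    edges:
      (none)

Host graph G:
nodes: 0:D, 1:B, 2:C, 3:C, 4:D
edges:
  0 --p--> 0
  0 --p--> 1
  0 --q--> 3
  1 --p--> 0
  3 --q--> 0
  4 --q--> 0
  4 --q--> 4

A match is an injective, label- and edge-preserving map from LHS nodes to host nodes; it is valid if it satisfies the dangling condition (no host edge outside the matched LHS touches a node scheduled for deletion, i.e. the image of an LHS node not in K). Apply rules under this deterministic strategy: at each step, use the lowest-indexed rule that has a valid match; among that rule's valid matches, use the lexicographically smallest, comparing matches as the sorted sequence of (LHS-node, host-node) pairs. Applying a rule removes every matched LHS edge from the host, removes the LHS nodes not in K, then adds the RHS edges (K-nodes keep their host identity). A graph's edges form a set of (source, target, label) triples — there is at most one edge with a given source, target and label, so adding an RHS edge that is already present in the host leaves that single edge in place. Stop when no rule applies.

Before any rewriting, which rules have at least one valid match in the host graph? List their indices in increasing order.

Answer: [R0,R1,R2]

Rewrite trace:
R0: 1 valid match — {0↦0, 1↦3}
R1: 1 valid match — {0↦4, 1↦0}
R2: 1 valid match — {0↦0, 1↦1}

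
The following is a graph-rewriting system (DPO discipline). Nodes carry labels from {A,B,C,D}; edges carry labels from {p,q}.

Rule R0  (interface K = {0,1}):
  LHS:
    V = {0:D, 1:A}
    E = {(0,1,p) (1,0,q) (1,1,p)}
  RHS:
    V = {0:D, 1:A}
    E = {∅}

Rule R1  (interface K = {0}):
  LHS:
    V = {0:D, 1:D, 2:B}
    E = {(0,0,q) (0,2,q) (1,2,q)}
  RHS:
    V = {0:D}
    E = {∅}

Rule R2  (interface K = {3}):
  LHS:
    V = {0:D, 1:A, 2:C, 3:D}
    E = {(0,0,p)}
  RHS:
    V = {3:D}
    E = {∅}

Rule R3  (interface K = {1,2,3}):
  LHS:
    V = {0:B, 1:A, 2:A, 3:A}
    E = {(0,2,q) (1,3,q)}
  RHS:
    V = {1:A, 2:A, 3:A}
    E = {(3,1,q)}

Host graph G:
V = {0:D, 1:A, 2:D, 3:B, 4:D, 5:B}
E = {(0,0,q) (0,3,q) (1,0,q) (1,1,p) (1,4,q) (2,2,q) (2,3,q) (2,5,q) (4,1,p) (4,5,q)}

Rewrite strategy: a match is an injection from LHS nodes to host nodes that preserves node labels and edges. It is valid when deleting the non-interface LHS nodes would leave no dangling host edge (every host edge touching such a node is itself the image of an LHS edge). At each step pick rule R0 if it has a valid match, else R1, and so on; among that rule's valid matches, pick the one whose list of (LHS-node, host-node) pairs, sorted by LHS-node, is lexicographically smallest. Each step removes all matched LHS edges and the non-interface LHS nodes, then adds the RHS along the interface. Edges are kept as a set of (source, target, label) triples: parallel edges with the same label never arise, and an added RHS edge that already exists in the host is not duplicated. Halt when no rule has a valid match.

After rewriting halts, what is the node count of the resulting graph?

initial: |V|=6 |E|=10  E = 0-q->0 0-q->3 1-q->0 1-p->1 1-q->4 2-q->2 2-q->3 2-q->5 4-p->1 4-q->5
step 1: apply R0 at {0↦4, 1↦1}  → |V|=6 |E|=7  E = 0-q->0 0-q->3 1-q->0 2-q->2 2-q->3 2-q->5 4-q->5
step 2: apply R1 at {0↦2, 1↦4, 2↦5}  → |V|=4 |E|=4  E = 0-q->0 0-q->3 1-q->0 2-q->3
step 3: apply R1 at {0↦0, 1↦2, 2↦3}  → |V|=2 |E|=1  E = 1-q->0
halt: no rule applies after step 3
NF nodes: {0:D, 1:A}

Answer: 2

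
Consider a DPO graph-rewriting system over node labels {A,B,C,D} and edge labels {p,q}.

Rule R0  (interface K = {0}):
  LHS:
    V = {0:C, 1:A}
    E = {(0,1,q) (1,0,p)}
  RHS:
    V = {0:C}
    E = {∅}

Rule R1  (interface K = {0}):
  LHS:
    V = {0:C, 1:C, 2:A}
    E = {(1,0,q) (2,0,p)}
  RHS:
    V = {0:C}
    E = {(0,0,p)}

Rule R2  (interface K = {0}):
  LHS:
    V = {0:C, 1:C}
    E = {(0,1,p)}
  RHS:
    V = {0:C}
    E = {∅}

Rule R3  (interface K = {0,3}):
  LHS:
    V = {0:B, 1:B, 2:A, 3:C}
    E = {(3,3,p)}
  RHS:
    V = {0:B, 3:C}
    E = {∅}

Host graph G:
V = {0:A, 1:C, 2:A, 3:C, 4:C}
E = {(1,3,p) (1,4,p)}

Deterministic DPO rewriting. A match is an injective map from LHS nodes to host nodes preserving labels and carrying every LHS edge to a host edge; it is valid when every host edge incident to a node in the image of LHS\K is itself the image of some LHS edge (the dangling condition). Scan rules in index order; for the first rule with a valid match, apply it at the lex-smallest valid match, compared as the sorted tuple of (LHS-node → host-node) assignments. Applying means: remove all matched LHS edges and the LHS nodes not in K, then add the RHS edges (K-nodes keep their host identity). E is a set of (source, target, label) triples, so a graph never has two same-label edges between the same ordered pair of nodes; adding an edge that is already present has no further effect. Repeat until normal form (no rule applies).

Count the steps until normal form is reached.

[0] host  ⇒  5 nodes, 2 edges  {1-p->3 1-p->4}
[1] R2 @ {0↦1, 1↦3}  ⇒  4 nodes, 1 edges  {1-p->4}
[2] R2 @ {0↦1, 1↦4}  ⇒  3 nodes, 0 edges  {∅}
final graph: no rule applies after step 2

Answer: 2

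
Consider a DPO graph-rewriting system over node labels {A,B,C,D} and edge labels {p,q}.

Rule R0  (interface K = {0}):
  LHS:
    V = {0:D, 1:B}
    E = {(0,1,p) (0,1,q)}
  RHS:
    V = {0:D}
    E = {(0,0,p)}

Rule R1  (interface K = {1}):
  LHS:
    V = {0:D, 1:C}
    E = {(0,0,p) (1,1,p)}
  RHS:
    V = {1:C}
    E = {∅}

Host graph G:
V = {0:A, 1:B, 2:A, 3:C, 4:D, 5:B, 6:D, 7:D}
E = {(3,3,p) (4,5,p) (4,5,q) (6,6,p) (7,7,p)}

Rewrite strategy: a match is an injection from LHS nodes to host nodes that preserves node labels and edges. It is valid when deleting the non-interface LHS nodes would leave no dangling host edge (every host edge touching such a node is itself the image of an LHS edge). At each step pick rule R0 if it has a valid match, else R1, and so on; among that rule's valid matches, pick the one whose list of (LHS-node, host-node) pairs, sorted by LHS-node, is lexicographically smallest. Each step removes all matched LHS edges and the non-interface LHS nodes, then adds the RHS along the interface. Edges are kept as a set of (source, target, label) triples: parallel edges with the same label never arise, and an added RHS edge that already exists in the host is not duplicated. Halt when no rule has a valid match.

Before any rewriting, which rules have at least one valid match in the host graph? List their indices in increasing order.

R0: 1 valid match — {0↦4, 1↦5}
R1: 2 valid matches — {0↦6, 1↦3}, {0↦7, 1↦3}

Answer: [R0,R1]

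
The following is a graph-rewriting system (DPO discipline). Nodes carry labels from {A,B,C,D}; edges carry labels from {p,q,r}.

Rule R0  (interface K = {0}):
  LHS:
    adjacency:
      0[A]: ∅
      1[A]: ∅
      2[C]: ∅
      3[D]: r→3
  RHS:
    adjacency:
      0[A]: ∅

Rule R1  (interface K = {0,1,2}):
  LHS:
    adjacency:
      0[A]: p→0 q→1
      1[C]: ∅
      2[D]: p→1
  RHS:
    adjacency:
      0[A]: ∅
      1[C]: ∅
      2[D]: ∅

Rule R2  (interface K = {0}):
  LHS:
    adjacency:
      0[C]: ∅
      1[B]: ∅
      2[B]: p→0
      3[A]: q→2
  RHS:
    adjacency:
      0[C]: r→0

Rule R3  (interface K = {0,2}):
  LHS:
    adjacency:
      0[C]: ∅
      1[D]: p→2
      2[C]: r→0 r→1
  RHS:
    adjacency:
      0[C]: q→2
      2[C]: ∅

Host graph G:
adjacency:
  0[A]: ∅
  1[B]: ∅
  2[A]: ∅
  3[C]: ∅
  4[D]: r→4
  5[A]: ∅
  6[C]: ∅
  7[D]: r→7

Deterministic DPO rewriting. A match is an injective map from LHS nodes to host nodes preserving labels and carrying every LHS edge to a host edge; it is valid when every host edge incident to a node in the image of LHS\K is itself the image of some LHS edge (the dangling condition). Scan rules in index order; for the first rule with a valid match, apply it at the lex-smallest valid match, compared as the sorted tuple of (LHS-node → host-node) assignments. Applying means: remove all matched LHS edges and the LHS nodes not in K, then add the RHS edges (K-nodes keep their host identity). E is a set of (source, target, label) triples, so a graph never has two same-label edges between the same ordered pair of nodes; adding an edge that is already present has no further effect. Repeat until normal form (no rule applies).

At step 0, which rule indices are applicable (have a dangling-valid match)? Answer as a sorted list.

R0: 24 valid matches — {0↦0, 1↦2, 2↦3, 3↦4}, {0↦0, 1↦2, 2↦3, 3↦7}, {0↦0, 1↦2, 2↦6, 3↦4} (+21 more)
R1: no valid match — LHS pattern not found
R2: no valid match — LHS pattern not found
R3: no valid match — LHS pattern not found

Answer: [R0]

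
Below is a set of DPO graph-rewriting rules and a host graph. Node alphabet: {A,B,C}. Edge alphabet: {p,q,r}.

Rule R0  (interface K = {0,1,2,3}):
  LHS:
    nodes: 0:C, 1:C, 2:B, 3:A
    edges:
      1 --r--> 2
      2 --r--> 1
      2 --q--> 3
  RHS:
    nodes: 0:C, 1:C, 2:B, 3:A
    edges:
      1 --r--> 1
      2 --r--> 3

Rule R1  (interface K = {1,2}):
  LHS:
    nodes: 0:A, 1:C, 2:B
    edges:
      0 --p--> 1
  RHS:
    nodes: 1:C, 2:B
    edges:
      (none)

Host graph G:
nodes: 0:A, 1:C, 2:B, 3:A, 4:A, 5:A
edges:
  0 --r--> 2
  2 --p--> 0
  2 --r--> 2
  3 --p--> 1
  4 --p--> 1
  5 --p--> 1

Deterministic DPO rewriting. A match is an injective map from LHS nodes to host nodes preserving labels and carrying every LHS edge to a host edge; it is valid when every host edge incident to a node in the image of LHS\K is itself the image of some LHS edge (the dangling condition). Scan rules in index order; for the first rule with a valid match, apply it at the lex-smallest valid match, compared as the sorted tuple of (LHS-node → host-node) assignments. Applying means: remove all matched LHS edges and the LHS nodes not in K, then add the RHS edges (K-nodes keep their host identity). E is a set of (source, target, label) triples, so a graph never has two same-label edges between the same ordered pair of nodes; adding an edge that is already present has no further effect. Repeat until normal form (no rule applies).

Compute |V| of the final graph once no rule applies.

Answer: 3

Rewrite trace:
start.  V:6 E:6  edges: 0-r->2 2-p->0 2-r->2 3-p->1 4-p->1 5-p->1
1. fire R1 via {0↦3, 1↦1, 2↦2}  →  V:5 E:5  edges: 0-r->2 2-p->0 2-r->2 4-p->1 5-p->1
2. fire R1 via {0↦4, 1↦1, 2↦2}  →  V:4 E:4  edges: 0-r->2 2-p->0 2-r->2 5-p->1
3. fire R1 via {0↦5, 1↦1, 2↦2}  →  V:3 E:3  edges: 0-r->2 2-p->0 2-r->2
halt: no rule applies after step 3
NF nodes: {0:A, 1:C, 2:B}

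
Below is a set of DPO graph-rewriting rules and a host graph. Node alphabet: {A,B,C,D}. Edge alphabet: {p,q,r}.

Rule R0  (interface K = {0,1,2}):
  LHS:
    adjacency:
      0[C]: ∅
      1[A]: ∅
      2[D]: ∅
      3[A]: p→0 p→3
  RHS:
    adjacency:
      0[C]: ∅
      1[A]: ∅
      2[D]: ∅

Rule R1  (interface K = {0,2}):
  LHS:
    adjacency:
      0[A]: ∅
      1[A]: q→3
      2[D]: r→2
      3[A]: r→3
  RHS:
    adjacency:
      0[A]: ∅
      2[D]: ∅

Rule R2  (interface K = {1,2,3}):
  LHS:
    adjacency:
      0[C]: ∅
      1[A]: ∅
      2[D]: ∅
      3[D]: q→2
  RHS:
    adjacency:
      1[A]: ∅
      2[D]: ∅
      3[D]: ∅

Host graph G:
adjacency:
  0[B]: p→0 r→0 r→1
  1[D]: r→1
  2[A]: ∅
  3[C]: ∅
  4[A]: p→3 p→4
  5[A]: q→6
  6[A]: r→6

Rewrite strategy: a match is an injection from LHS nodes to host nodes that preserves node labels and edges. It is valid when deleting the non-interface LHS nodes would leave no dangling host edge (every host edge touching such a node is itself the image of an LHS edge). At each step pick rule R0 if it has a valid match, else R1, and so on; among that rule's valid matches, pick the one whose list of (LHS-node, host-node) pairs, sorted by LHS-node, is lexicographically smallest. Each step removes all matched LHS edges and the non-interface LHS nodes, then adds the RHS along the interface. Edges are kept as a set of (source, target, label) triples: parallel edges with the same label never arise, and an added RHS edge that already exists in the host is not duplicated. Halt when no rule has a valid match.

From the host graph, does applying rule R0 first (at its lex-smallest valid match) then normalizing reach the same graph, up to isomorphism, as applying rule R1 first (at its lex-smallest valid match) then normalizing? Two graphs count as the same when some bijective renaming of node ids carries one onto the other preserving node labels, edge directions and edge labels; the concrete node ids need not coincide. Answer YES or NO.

branch R0-first: apply at {0↦3, 1↦2, 2↦1, 3↦4} → |E|=6, then 1 more step(s) → NF |V|=4 |E|=3 V={0:B, 1:D, 2:A, 3:C} E=0-p->0 0-r->0 0-r->1
branch R1-first: apply at {0↦2, 1↦5, 2↦1, 3↦6} → |E|=5, then 1 more step(s) → NF |V|=4 |E|=3 V={0:B, 1:D, 2:A, 3:C} E=0-p->0 0-r->0 0-r->1
graphs isomorphic (equal up to label-preserving node renaming)

Answer: YES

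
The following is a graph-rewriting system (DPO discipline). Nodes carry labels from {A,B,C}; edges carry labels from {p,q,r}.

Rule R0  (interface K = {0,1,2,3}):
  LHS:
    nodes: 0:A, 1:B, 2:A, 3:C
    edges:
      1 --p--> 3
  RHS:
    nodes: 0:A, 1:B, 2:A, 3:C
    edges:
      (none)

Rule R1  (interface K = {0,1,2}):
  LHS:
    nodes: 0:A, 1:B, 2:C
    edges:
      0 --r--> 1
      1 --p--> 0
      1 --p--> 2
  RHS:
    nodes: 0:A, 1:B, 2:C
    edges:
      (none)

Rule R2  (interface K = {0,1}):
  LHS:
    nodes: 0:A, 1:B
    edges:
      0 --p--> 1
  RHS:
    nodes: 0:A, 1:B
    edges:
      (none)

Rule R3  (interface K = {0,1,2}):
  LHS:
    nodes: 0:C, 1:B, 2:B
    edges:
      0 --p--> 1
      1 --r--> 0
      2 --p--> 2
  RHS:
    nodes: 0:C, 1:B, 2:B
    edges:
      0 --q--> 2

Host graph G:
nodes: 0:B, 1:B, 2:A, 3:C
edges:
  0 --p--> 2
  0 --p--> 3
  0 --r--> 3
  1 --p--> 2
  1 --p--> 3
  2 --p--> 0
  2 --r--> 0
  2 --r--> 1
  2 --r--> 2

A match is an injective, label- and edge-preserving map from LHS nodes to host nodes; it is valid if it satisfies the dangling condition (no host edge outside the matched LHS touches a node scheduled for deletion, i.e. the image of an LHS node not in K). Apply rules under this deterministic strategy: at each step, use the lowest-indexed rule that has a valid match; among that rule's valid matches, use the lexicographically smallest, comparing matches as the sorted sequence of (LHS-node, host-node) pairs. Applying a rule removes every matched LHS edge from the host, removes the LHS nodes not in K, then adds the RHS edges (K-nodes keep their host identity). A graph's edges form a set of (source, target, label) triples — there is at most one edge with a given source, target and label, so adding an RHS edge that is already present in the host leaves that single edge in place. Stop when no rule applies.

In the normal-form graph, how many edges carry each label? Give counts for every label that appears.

Answer: r:2

Steps:
[0] host  ⇒  4 nodes, 9 edges  {0-p->2 0-p->3 0-r->3 1-p->2 1-p->3 2-p->0 2-r->0 2-r->1 2-r->2}
[1] R1 @ {0↦2, 1↦0, 2↦3}  ⇒  4 nodes, 6 edges  {0-r->3 1-p->2 1-p->3 2-p->0 2-r->1 2-r->2}
[2] R1 @ {0↦2, 1↦1, 2↦3}  ⇒  4 nodes, 3 edges  {0-r->3 2-p->0 2-r->2}
[3] R2 @ {0↦2, 1↦0}  ⇒  4 nodes, 2 edges  {0-r->3 2-r->2}
final graph: no rule applies after step 3
NF edges: [(0, 3, 'r'), (2, 2, 'r')]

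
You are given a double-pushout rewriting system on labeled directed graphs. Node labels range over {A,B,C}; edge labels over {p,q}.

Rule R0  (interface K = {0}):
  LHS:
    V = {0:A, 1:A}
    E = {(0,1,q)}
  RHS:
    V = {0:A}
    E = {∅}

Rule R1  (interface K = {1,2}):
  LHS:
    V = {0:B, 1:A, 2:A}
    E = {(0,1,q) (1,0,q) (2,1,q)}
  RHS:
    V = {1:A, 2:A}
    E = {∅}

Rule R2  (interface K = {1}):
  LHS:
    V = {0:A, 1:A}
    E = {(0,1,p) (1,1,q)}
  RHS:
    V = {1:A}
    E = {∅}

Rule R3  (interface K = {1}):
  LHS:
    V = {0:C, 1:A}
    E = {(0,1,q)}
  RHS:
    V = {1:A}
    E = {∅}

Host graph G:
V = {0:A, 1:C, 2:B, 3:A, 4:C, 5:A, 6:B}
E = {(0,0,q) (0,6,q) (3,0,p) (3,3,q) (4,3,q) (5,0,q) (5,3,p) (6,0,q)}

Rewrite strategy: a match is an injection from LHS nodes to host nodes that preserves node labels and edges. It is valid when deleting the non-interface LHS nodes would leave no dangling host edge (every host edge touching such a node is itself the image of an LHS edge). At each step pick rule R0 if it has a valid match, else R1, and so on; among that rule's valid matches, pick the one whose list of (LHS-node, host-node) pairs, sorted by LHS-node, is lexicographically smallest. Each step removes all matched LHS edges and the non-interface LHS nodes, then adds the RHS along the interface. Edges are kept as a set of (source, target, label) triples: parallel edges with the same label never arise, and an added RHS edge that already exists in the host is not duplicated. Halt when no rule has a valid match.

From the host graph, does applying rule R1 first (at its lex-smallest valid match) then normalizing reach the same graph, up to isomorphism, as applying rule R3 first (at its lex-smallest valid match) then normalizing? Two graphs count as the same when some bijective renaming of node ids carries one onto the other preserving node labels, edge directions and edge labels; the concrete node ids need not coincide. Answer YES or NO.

branch R1-first: apply at {0↦6, 1↦0, 2↦5} → |E|=5, then 3 more step(s) → NF |V|=3 |E|=0 V={0:A, 1:C, 2:B} E=∅
branch R3-first: apply at {0↦4, 1↦3} → |E|=7, then 3 more step(s) → NF |V|=3 |E|=0 V={0:A, 1:C, 2:B} E=∅
graphs isomorphic (equal up to label-preserving node renaming)

Answer: YES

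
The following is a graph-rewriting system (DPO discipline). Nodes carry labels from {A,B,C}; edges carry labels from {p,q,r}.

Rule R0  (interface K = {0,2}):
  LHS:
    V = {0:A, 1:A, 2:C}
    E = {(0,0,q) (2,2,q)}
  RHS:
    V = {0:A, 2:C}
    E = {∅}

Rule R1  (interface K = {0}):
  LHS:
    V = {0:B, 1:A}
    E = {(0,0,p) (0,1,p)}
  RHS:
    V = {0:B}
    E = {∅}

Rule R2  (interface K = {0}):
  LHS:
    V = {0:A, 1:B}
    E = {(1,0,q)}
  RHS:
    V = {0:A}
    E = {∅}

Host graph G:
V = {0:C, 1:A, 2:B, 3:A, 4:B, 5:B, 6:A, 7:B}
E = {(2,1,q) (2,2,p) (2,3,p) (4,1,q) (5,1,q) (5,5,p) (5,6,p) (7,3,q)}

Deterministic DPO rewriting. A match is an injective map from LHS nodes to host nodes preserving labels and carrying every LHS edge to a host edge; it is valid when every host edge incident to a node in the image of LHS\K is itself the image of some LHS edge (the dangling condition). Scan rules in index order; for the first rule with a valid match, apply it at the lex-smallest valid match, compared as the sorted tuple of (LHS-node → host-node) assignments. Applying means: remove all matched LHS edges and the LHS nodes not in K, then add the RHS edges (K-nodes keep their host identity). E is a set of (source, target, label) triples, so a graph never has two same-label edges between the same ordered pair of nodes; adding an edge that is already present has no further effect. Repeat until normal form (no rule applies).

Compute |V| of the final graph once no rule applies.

Answer: 2

Derivation:
initial: |V|=8 |E|=8  E = 2-q->1 2-p->2 2-p->3 4-q->1 5-q->1 5-p->5 5-p->6 7-q->3
step 1: apply R1 at {0↦5, 1↦6}  → |V|=7 |E|=6  E = 2-q->1 2-p->2 2-p->3 4-q->1 5-q->1 7-q->3
step 2: apply R2 at {0↦1, 1↦4}  → |V|=6 |E|=5  E = 2-q->1 2-p->2 2-p->3 5-q->1 7-q->3
step 3: apply R2 at {0↦1, 1↦5}  → |V|=5 |E|=4  E = 2-q->1 2-p->2 2-p->3 7-q->3
step 4: apply R2 at {0↦3, 1↦7}  → |V|=4 |E|=3  E = 2-q->1 2-p->2 2-p->3
step 5: apply R1 at {0↦2, 1↦3}  → |V|=3 |E|=1  E = 2-q->1
step 6: apply R2 at {0↦1, 1↦2}  → |V|=2 |E|=0  E = ∅
normal form: no rule applies after step 6
NF nodes: {0:C, 1:A}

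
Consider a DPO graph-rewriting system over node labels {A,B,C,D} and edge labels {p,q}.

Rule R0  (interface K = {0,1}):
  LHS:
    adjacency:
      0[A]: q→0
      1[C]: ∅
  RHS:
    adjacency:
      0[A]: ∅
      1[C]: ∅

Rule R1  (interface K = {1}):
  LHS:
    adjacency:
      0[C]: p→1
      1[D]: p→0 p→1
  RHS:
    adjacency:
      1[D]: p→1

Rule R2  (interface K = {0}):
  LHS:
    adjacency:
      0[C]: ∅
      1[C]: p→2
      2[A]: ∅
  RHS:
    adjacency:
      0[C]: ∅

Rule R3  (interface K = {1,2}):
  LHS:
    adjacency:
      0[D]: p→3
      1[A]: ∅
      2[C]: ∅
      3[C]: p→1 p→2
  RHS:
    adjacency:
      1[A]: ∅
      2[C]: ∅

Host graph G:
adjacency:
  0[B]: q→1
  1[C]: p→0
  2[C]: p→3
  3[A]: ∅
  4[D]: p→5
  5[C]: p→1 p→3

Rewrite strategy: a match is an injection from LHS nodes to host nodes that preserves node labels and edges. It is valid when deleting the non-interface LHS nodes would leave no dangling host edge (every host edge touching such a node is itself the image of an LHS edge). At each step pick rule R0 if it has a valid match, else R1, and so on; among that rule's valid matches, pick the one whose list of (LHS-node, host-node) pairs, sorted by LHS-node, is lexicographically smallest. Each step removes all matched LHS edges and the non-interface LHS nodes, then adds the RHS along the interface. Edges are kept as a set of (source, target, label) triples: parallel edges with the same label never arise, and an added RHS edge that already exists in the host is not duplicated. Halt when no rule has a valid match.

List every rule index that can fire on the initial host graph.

R0: no valid match — LHS pattern not found
R1: no valid match — LHS pattern not found
R2: no valid match — 4 raw matches, all fail dangling condition
R3: 1 valid match — {0↦4, 1↦3, 2↦1, 3↦5}

Answer: [R3]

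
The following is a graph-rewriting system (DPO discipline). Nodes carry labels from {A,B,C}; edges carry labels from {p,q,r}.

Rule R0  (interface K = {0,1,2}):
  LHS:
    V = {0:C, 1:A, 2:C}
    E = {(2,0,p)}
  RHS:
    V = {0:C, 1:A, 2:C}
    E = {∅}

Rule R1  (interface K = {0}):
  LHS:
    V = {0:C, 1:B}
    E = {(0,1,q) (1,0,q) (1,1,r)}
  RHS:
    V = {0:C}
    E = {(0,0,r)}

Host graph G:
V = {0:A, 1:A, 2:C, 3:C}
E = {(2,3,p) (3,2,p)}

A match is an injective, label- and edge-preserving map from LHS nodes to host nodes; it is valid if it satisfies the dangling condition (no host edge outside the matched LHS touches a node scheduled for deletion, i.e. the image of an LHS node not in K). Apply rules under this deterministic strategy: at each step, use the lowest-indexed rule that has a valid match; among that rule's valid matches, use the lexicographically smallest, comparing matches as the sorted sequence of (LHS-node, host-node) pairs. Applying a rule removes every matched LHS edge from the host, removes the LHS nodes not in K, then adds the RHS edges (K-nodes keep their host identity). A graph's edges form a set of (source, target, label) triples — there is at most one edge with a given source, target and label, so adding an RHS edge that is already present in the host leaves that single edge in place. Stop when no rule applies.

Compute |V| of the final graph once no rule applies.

start.  V:4 E:2  edges: 2-p->3 3-p->2
1. fire R0 via {0↦2, 1↦0, 2↦3}  →  V:4 E:1  edges: 2-p->3
2. fire R0 via {0↦3, 1↦0, 2↦2}  →  V:4 E:0  edges: ∅
normal form: no rule applies after step 2
NF nodes: {0:A, 1:A, 2:C, 3:C}

Answer: 4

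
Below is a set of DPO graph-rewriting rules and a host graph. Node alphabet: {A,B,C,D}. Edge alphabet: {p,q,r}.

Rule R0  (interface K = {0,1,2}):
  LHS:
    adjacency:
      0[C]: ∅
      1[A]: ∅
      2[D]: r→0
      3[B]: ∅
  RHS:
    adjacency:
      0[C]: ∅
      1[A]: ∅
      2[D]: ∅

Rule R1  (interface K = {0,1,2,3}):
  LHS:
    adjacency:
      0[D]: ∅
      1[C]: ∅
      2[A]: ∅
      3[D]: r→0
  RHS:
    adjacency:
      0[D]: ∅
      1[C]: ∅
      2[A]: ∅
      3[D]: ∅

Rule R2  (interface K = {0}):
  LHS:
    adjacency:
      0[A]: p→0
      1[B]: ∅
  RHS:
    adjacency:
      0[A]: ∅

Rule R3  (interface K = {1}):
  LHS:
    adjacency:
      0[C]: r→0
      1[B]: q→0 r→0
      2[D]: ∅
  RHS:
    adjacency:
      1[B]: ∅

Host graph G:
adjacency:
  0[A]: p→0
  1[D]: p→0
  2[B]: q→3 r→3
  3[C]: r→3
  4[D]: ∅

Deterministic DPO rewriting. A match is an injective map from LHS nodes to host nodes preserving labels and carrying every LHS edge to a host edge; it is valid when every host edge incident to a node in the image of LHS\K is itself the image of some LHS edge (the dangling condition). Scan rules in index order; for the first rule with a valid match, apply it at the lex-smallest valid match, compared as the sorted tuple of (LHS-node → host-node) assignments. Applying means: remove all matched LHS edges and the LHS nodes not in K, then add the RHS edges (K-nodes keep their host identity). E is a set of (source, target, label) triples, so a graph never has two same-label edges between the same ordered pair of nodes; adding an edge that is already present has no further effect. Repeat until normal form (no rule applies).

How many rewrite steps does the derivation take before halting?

Answer: 2

Steps:
start.  V:5 E:5  edges: 0-p->0 1-p->0 2-q->3 2-r->3 3-r->3
1. fire R3 via {0↦3, 1↦2, 2↦4}  →  V:3 E:2  edges: 0-p->0 1-p->0
2. fire R2 via {0↦0, 1↦2}  →  V:2 E:1  edges: 1-p->0
normal form: no rule applies after step 2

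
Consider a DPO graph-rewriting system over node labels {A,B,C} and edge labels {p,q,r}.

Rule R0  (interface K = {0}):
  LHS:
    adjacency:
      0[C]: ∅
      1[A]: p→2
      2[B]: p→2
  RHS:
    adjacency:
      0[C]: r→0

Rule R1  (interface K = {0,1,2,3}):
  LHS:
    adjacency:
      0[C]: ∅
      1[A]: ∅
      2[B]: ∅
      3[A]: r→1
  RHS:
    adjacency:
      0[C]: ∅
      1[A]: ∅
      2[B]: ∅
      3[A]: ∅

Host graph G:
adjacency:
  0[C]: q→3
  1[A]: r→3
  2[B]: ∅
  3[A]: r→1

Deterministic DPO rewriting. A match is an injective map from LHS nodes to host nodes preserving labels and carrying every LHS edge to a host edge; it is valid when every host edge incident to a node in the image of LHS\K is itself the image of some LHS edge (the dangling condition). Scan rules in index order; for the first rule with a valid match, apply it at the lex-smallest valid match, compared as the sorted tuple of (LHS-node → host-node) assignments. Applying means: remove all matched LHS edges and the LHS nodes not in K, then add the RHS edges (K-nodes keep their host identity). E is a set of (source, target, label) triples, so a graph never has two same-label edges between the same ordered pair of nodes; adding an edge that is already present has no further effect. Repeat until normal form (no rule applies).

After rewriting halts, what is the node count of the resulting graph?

Answer: 4

Derivation:
[0] host  ⇒  4 nodes, 3 edges  {0-q->3 1-r->3 3-r->1}
[1] R1 @ {0↦0, 1↦1, 2↦2, 3↦3}  ⇒  4 nodes, 2 edges  {0-q->3 1-r->3}
[2] R1 @ {0↦0, 1↦3, 2↦2, 3↦1}  ⇒  4 nodes, 1 edges  {0-q->3}
normal form: no rule applies after step 2
NF nodes: {0:C, 1:A, 2:B, 3:A}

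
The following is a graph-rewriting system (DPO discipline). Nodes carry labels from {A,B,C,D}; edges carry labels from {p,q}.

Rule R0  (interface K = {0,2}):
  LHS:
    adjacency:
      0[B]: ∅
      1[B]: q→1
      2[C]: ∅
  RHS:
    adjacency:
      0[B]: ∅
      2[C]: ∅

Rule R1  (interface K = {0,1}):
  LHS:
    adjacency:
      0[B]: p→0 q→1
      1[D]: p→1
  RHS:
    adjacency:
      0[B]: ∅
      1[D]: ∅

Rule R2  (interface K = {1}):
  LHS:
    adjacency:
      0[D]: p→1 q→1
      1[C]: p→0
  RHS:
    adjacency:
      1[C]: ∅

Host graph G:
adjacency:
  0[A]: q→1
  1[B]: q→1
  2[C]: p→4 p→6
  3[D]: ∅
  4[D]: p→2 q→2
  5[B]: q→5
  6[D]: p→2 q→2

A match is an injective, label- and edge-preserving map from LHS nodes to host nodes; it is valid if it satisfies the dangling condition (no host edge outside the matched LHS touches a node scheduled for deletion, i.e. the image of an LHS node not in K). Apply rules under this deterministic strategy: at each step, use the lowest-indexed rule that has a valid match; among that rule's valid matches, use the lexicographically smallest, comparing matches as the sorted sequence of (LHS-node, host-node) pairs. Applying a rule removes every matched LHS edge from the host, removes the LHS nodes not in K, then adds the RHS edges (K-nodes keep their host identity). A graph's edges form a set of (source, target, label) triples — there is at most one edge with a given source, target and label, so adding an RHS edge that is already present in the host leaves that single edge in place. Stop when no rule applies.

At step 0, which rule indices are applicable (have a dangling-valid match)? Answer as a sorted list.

Answer: [R0,R2]

Derivation:
R0: 1 valid match — {0↦1, 1↦5, 2↦2}
R1: no valid match — LHS pattern not found
R2: 2 valid matches — {0↦4, 1↦2}, {0↦6, 1↦2}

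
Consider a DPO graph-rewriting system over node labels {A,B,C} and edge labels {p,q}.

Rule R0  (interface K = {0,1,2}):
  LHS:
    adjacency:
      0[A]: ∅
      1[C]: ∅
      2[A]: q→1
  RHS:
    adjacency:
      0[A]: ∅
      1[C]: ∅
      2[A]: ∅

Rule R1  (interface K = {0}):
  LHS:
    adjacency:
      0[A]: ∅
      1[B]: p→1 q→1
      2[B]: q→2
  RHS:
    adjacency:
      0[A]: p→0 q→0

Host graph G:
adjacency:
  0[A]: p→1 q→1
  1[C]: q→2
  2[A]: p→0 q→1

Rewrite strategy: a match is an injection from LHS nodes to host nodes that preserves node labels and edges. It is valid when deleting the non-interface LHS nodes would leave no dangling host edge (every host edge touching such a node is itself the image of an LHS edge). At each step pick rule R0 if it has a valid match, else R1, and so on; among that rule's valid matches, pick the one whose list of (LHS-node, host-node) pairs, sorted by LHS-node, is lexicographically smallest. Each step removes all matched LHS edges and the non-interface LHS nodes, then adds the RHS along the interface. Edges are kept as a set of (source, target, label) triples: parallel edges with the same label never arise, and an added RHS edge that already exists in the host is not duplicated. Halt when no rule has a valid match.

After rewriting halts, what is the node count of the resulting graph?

[0] host  ⇒  3 nodes, 5 edges  {0-p->1 0-q->1 1-q->2 2-p->0 2-q->1}
[1] R0 @ {0↦0, 1↦1, 2↦2}  ⇒  3 nodes, 4 edges  {0-p->1 0-q->1 1-q->2 2-p->0}
[2] R0 @ {0↦2, 1↦1, 2↦0}  ⇒  3 nodes, 3 edges  {0-p->1 1-q->2 2-p->0}
final graph: no rule applies after step 2
NF nodes: {0:A, 1:C, 2:A}

Answer: 3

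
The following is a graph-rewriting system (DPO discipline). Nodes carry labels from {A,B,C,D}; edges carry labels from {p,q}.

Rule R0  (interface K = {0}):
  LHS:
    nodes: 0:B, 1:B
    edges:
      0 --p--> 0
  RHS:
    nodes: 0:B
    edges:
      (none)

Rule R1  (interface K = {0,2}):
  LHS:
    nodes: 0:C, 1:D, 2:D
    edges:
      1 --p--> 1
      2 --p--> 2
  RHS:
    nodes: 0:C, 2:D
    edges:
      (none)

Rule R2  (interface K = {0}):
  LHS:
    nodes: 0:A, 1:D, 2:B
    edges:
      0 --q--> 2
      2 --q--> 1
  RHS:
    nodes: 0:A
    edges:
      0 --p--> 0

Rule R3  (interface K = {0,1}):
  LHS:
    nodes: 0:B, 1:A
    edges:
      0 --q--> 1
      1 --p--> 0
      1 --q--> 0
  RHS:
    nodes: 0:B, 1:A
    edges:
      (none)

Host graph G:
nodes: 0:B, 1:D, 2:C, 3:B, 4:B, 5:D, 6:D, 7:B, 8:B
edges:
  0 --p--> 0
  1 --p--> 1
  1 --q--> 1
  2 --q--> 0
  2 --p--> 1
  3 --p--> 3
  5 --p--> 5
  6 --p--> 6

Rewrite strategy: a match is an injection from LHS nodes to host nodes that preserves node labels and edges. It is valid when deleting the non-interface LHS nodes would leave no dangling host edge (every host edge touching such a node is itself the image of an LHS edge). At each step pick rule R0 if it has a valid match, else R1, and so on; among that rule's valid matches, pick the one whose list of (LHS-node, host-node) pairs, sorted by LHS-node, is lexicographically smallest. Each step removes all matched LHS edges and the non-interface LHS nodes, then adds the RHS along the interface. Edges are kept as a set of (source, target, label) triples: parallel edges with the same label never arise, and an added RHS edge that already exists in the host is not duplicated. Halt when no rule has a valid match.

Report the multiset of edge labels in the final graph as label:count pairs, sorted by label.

start.  V:9 E:8  edges: 0-p->0 1-p->1 1-q->1 2-q->0 2-p->1 3-p->3 5-p->5 6-p->6
1. fire R0 via {0↦0, 1↦4}  →  V:8 E:7  edges: 1-p->1 1-q->1 2-q->0 2-p->1 3-p->3 5-p->5 6-p->6
2. fire R0 via {0↦3, 1↦7}  →  V:7 E:6  edges: 1-p->1 1-q->1 2-q->0 2-p->1 5-p->5 6-p->6
3. fire R1 via {0↦2, 1↦5, 2↦1}  →  V:6 E:4  edges: 1-q->1 2-q->0 2-p->1 6-p->6
normal form: no rule applies after step 3
NF edges: [(1, 1, 'q'), (2, 0, 'q'), (2, 1, 'p'), (6, 6, 'p')]

Answer: p:2 q:2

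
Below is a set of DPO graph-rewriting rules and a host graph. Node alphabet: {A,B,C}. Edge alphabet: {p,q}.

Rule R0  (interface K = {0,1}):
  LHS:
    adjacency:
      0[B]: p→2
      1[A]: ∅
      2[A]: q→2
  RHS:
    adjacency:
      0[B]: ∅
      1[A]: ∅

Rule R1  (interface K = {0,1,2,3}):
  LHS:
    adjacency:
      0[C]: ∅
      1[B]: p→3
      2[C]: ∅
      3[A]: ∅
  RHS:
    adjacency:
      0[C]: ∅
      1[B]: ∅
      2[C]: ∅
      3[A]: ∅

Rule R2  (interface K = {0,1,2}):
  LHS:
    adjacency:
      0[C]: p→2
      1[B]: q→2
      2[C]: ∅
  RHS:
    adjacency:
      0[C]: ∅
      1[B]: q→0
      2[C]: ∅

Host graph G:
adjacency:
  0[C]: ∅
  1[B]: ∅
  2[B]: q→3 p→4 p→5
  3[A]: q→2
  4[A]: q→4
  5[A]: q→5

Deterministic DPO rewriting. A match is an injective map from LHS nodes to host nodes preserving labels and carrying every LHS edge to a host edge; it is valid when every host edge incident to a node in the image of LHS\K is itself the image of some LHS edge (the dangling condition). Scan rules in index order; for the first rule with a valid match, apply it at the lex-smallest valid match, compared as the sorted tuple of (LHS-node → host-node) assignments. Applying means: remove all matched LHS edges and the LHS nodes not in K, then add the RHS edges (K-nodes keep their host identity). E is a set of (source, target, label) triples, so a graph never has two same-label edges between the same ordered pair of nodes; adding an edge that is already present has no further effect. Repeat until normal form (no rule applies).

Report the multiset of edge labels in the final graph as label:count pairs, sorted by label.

Answer: q:2

Rewrite trace:
start.  V:6 E:6  edges: 2-q->3 2-p->4 2-p->5 3-q->2 4-q->4 5-q->5
1. fire R0 via {0↦2, 1↦3, 2↦4}  →  V:5 E:4  edges: 2-q->3 2-p->5 3-q->2 5-q->5
2. fire R0 via {0↦2, 1↦3, 2↦5}  →  V:4 E:2  edges: 2-q->3 3-q->2
normal form: no rule applies after step 2
NF edges: [(2, 3, 'q'), (3, 2, 'q')]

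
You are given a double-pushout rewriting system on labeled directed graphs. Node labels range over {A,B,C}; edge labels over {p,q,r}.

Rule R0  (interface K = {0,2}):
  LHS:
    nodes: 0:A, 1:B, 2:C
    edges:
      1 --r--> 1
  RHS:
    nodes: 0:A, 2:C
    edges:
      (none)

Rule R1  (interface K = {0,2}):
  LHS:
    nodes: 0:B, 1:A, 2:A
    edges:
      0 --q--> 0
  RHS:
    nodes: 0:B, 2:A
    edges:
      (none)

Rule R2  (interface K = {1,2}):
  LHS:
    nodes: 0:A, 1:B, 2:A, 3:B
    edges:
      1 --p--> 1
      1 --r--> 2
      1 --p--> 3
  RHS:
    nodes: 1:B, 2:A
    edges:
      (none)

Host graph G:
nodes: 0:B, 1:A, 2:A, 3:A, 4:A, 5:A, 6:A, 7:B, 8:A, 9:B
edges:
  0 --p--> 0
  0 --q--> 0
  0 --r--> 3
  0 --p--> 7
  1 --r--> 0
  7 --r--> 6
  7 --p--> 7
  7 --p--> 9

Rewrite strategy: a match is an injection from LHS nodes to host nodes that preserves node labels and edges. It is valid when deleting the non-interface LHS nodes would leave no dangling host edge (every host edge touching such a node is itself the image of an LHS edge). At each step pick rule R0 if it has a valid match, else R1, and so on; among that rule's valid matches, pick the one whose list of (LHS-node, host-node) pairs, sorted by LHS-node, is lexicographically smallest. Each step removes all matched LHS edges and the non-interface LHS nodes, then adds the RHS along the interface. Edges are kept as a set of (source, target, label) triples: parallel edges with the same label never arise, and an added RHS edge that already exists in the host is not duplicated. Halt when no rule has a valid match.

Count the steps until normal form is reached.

start.  V:10 E:8  edges: 0-p->0 0-q->0 0-r->3 0-p->7 1-r->0 7-r->6 7-p->7 7-p->9
1. fire R1 via {0↦0, 1↦2, 2↦1}  →  V:9 E:7  edges: 0-p->0 0-r->3 0-p->7 1-r->0 7-r->6 7-p->7 7-p->9
2. fire R2 via {0↦4, 1↦7, 2↦6, 3↦9}  →  V:7 E:4  edges: 0-p->0 0-r->3 0-p->7 1-r->0
3. fire R2 via {0↦5, 1↦0, 2↦3, 3↦7}  →  V:5 E:1  edges: 1-r->0
halt: no rule applies after step 3

Answer: 3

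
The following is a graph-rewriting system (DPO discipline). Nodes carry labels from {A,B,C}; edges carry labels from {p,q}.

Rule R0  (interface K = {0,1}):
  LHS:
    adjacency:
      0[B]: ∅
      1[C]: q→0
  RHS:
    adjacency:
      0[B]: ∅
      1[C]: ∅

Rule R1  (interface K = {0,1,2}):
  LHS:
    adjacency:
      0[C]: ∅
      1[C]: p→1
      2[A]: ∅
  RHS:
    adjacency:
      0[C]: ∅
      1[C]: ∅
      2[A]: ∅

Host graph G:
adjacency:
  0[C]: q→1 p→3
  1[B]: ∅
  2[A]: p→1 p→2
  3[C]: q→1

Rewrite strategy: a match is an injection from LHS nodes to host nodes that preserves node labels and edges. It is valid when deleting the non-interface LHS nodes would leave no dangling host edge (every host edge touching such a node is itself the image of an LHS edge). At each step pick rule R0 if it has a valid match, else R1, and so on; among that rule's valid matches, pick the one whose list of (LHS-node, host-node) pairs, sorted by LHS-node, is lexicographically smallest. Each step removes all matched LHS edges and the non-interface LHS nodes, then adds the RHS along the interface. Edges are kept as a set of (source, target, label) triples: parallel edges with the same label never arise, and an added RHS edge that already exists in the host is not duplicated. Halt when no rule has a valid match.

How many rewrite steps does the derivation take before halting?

Answer: 2

Rewrite trace:
[0] host  ⇒  4 nodes, 5 edges  {0-q->1 0-p->3 2-p->1 2-p->2 3-q->1}
[1] R0 @ {0↦1, 1↦0}  ⇒  4 nodes, 4 edges  {0-p->3 2-p->1 2-p->2 3-q->1}
[2] R0 @ {0↦1, 1↦3}  ⇒  4 nodes, 3 edges  {0-p->3 2-p->1 2-p->2}
final graph: no rule applies after step 2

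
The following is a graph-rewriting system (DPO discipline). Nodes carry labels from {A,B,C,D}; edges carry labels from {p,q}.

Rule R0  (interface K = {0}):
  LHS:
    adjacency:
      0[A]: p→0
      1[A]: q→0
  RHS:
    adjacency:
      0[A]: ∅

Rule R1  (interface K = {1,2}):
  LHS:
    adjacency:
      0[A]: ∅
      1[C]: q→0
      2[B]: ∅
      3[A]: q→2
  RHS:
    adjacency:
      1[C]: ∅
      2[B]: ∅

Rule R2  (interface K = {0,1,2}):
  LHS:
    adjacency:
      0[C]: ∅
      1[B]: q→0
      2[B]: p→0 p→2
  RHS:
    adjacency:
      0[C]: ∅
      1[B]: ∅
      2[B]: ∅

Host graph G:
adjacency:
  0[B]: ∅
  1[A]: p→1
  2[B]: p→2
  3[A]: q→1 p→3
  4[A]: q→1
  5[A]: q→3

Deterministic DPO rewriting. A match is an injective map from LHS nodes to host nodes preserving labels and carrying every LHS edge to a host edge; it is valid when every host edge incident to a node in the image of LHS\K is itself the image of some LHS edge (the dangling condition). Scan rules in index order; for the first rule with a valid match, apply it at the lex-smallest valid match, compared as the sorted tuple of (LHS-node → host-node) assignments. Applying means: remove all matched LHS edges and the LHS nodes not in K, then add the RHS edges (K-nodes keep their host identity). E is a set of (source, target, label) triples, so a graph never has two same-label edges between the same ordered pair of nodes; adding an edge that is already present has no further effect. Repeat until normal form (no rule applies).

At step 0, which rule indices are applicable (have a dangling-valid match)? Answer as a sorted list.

R0: 2 valid matches — {0↦1, 1↦4}, {0↦3, 1↦5}
R1: no valid match — LHS pattern not found
R2: no valid match — LHS pattern not found

Answer: [R0]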